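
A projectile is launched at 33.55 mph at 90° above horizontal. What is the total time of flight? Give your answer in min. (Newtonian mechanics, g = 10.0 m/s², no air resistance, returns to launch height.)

v₀ = 33.55 mph × 0.44704 = 14.9982 m/s
T = 2 × v₀ × sin(θ) / g = 2 × 14.9982 × sin(90°) / 10.0 = 2 × 14.9982 × 1.0 / 10.0 = 2.99964 s
T = 2.99964 s / 60.0 = 0.04999 min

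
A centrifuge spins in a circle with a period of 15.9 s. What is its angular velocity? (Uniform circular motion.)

ω = 2π/T = 2π/15.9 = 0.3952 rad/s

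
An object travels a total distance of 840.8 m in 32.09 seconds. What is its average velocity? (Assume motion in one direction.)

v_avg = Δd / Δt = 840.8 / 32.09 = 26.2 m/s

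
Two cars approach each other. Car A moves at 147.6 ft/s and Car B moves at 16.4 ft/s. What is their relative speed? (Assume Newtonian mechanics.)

v_rel = v_A + v_B = 147.6 + 16.4 = 164.0 ft/s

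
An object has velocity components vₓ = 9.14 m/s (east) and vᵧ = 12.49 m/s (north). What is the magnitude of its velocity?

|v| = √(vₓ² + vᵧ²) = √(9.14² + 12.49²) = √(239.5397) = 15.48 m/s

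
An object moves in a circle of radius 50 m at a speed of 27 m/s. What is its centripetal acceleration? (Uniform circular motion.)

a_c = v²/r = 27²/50 = 729/50 = 14.58 m/s²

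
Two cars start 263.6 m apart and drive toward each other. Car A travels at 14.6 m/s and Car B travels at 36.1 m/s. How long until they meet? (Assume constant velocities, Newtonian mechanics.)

Combined speed: v_combined = 14.6 + 36.1 = 50.7 m/s
Time to meet: t = d/v_combined = 263.6/50.7 = 5.2 s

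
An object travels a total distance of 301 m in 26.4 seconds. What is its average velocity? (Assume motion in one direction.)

v_avg = Δd / Δt = 301 / 26.4 = 11.4 m/s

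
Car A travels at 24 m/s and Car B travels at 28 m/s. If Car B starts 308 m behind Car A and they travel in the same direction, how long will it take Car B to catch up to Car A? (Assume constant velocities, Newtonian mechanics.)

Relative speed: v_rel = 28 - 24 = 4 m/s
Time to catch: t = d₀/v_rel = 308/4 = 77.0 s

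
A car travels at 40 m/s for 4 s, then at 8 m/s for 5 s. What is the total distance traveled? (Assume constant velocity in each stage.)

d₁ = v₁t₁ = 40 × 4 = 160 m
d₂ = v₂t₂ = 8 × 5 = 40 m
d_total = 160 + 40 = 200 m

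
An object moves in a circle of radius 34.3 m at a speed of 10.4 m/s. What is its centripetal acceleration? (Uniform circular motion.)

a_c = v²/r = 10.4²/34.3 = 108.16/34.3 = 3.15 m/s²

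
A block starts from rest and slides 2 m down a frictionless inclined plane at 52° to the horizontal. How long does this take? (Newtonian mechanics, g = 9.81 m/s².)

a = g sin(θ) = 9.81 × sin(52°) = 7.7304 m/s²
t = √(2d/a) = √(2 × 2 / 7.7304) = 0.72 s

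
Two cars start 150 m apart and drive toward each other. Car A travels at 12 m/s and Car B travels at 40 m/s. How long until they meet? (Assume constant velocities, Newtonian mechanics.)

Combined speed: v_combined = 12 + 40 = 52 m/s
Time to meet: t = d/v_combined = 150/52 = 2.88 s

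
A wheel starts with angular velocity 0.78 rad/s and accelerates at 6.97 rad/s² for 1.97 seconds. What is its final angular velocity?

ω = ω₀ + αt = 0.78 + 6.97 × 1.97 = 14.51 rad/s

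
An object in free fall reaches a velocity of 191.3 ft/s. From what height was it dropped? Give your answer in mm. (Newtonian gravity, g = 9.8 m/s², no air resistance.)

v = 191.3 ft/s × 0.3048 = 58.3082 m/s
h = v² / (2g) = 58.3082² / (2 × 9.8) = 173.462 m
h = 173.462 m / 0.001 = 173500 mm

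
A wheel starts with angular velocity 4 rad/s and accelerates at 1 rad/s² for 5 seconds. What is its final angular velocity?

ω = ω₀ + αt = 4 + 1 × 5 = 9 rad/s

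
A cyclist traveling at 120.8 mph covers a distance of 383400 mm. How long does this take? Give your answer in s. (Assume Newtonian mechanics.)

d = 383400 mm × 0.001 = 383.4 m
v = 120.8 mph × 0.44704 = 54.0024 m/s
t = d / v = 383.4 / 54.0024 = 7.1 s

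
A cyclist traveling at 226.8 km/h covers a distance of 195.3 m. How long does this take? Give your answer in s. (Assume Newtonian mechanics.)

v = 226.8 km/h × 0.2777777777777778 = 63.0 m/s
t = d / v = 195.3 / 63.0 = 3.1 s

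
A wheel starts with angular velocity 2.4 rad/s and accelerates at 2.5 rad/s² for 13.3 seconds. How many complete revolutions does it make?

θ = ω₀t + ½αt² = 2.4×13.3 + ½×2.5×13.3² = 253.0325 rad
Total revolutions = θ/(2π) = 253.0325/(2π) = 40.27
Complete revolutions = ⌊40.27⌋ = 40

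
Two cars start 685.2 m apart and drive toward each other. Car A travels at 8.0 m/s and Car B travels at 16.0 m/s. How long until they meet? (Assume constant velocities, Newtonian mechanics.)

Combined speed: v_combined = 8.0 + 16.0 = 24.0 m/s
Time to meet: t = d/v_combined = 685.2/24.0 = 28.55 s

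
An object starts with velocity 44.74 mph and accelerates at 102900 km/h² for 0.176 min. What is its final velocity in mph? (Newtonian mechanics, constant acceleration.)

v₀ = 44.74 mph × 0.44704 = 20.0006 m/s
a = 102900 km/h² × 7.716049382716049e-05 = 7.93981 m/s²
t = 0.176 min × 60.0 = 10.56 s
v = v₀ + a × t = 20.0006 + 7.93981 × 10.56 = 103.845 m/s
v = 103.845 m/s / 0.44704 = 232.3 mph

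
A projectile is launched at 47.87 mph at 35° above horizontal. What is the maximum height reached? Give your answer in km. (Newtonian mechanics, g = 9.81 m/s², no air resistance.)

v₀ = 47.87 mph × 0.44704 = 21.3998 m/s
H = v₀² × sin²(θ) / (2g) = 21.3998² × sin(35°)² / (2 × 9.81) = 457.951 × 0.32899 / 19.62 = 7.67897 m
H = 7.67897 m / 1000.0 = 0.007679 km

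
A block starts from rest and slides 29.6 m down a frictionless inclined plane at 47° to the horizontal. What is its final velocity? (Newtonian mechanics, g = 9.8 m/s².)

a = g sin(θ) = 9.8 × sin(47°) = 7.1673 m/s²
v = √(2ad) = √(2 × 7.1673 × 29.6) = 20.6 m/s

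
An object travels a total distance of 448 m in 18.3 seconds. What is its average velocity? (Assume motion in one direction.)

v_avg = Δd / Δt = 448 / 18.3 = 24.48 m/s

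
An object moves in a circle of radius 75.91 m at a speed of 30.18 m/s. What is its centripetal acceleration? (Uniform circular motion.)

a_c = v²/r = 30.18²/75.91 = 910.8324/75.91 = 12.0 m/s²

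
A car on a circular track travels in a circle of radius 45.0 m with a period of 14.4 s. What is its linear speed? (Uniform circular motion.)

v = 2πr/T = 2π×45.0/14.4 = 19.63 m/s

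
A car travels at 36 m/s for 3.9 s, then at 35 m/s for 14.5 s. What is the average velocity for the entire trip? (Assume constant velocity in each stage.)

d₁ = v₁t₁ = 36 × 3.9 = 140.4 m
d₂ = v₂t₂ = 35 × 14.5 = 507.5 m
d_total = 647.9 m, t_total = 18.4 s
v_avg = d_total/t_total = 647.9/18.4 = 35.21 m/s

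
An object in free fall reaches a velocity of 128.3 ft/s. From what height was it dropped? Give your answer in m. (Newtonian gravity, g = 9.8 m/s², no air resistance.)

v = 128.3 ft/s × 0.3048 = 39.1058 m/s
h = v² / (2g) = 39.1058² / (2 × 9.8) = 78.02 m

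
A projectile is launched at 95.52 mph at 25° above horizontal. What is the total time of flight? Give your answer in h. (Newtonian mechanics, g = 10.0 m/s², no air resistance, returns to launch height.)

v₀ = 95.52 mph × 0.44704 = 42.7013 m/s
T = 2 × v₀ × sin(θ) / g = 2 × 42.7013 × sin(25°) / 10.0 = 2 × 42.7013 × 0.422618 / 10.0 = 3.60927 s
T = 3.60927 s / 3600.0 = 0.001003 h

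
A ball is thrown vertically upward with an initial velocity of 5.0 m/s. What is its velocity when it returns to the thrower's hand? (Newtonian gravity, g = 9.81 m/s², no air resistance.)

By conservation of energy (no air resistance), the ball returns to the throw height with the same speed as launch, but directed downward.
|v_ground| = v₀ = 5.0 m/s
v_ground = 5.0 m/s (downward)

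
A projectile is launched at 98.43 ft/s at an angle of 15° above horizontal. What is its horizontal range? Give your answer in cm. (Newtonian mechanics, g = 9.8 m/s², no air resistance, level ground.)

v₀ = 98.43 ft/s × 0.3048 = 30.0015 m/s
R = v₀² × sin(2θ) / g = 30.0015² × sin(2 × 15°) / 9.8 = 900.09 × 0.5 / 9.8 = 45.923 m
R = 45.923 m / 0.01 = 4592 cm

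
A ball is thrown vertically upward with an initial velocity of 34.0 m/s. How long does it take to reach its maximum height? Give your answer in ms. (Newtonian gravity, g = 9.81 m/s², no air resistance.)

t_up = v₀ / g = 34.0 / 9.81 = 3.46585 s
t_up = 3.46585 s / 0.001 = 3466 ms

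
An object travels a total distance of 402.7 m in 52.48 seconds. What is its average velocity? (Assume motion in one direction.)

v_avg = Δd / Δt = 402.7 / 52.48 = 7.67 m/s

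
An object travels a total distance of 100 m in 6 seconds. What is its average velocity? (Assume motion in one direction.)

v_avg = Δd / Δt = 100 / 6 = 16.67 m/s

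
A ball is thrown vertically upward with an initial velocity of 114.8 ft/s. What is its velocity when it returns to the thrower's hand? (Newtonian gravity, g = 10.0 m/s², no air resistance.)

By conservation of energy (no air resistance), the ball returns to the throw height with the same speed as launch, but directed downward.
|v_ground| = v₀ = 114.8 ft/s
v_ground = 114.8 ft/s (downward)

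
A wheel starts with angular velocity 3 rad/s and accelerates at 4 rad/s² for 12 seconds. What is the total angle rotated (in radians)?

θ = ω₀t + ½αt² = 3×12 + ½×4×12² = 324.0 rad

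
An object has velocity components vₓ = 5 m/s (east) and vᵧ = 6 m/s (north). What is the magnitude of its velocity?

|v| = √(vₓ² + vᵧ²) = √(5² + 6²) = √(61) = 7.81 m/s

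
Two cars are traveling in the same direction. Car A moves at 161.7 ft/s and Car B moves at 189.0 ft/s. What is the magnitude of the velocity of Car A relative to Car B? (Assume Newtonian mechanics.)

v_rel = |v_A - v_B| = |161.7 - 189.0| = 27.3 ft/s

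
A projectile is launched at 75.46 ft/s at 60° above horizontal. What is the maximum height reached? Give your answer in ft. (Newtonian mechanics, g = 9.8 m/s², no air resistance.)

v₀ = 75.46 ft/s × 0.3048 = 23.0002 m/s
H = v₀² × sin²(θ) / (2g) = 23.0002² × sin(60°)² / (2 × 9.8) = 529.009 × 0.75 / 19.6 = 20.2427 m
H = 20.2427 m / 0.3048 = 66.41 ft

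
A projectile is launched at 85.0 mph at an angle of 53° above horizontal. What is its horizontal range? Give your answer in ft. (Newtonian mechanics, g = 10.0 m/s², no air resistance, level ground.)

v₀ = 85.0 mph × 0.44704 = 37.9984 m/s
R = v₀² × sin(2θ) / g = 37.9984² × sin(2 × 53°) / 10.0 = 1443.88 × 0.961262 / 10.0 = 138.795 m
R = 138.795 m / 0.3048 = 455.4 ft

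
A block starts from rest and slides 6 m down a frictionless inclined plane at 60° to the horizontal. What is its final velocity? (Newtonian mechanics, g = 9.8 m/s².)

a = g sin(θ) = 9.8 × sin(60°) = 8.487 m/s²
v = √(2ad) = √(2 × 8.487 × 6) = 10.09 m/s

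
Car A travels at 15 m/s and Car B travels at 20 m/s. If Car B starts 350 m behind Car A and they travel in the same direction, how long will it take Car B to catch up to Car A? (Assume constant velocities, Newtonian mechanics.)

Relative speed: v_rel = 20 - 15 = 5 m/s
Time to catch: t = d₀/v_rel = 350/5 = 70.0 s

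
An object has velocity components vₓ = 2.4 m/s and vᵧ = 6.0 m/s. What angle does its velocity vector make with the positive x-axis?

θ = arctan(vᵧ/vₓ) = arctan(6.0/2.4) = 68.2°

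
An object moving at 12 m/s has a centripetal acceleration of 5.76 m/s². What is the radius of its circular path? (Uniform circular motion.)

r = v²/a_c = 12²/5.76 = 25.0 m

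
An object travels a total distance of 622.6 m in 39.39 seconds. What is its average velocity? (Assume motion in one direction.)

v_avg = Δd / Δt = 622.6 / 39.39 = 15.81 m/s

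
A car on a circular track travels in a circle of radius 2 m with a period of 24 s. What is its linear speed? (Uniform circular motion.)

v = 2πr/T = 2π×2/24 = 0.52 m/s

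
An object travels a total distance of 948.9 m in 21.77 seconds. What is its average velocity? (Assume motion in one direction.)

v_avg = Δd / Δt = 948.9 / 21.77 = 43.59 m/s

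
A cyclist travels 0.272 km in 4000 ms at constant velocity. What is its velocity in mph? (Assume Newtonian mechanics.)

d = 0.272 km × 1000.0 = 272.0 m
t = 4000 ms × 0.001 = 4.0 s
v = d / t = 272.0 / 4.0 = 68.0 m/s
v = 68.0 m/s / 0.44704 = 152.1 mph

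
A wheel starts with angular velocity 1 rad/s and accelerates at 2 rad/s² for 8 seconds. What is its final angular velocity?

ω = ω₀ + αt = 1 + 2 × 8 = 17 rad/s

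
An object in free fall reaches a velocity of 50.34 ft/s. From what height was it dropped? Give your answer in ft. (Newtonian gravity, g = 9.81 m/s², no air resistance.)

v = 50.34 ft/s × 0.3048 = 15.3436 m/s
h = v² / (2g) = 15.3436² / (2 × 9.81) = 11.9993 m
h = 11.9993 m / 0.3048 = 39.37 ft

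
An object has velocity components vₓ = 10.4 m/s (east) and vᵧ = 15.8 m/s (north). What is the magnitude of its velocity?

|v| = √(vₓ² + vᵧ²) = √(10.4² + 15.8²) = √(357.8) = 18.92 m/s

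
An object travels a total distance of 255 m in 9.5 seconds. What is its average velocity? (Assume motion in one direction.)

v_avg = Δd / Δt = 255 / 9.5 = 26.84 m/s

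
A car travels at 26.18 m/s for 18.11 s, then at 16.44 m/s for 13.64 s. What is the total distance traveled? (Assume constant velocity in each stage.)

d₁ = v₁t₁ = 26.18 × 18.11 = 474.1198 m
d₂ = v₂t₂ = 16.44 × 13.64 = 224.2416 m
d_total = 474.1198 + 224.2416 = 698.36 m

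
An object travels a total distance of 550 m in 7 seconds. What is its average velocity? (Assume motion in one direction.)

v_avg = Δd / Δt = 550 / 7 = 78.57 m/s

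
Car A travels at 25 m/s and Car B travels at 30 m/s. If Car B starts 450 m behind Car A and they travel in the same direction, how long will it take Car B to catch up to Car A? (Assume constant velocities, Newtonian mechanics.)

Relative speed: v_rel = 30 - 25 = 5 m/s
Time to catch: t = d₀/v_rel = 450/5 = 90.0 s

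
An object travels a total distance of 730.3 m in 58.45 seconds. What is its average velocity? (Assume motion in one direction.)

v_avg = Δd / Δt = 730.3 / 58.45 = 12.49 m/s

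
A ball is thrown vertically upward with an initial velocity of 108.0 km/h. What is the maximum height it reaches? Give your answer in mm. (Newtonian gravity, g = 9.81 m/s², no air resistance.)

v₀ = 108.0 km/h × 0.2777777777777778 = 30.0 m/s
h_max = v₀² / (2g) = 30.0² / (2 × 9.81) = 900.0 / 19.62 = 45.8716 m
h_max = 45.8716 m / 0.001 = 45870 mm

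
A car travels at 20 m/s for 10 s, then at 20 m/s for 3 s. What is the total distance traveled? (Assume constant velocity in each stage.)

d₁ = v₁t₁ = 20 × 10 = 200 m
d₂ = v₂t₂ = 20 × 3 = 60 m
d_total = 200 + 60 = 260 m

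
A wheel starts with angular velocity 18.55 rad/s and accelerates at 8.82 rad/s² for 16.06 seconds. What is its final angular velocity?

ω = ω₀ + αt = 18.55 + 8.82 × 16.06 = 160.2 rad/s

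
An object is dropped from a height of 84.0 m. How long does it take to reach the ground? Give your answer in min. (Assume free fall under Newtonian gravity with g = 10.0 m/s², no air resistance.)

t = √(2h/g) = √(2 × 84.0 / 10.0) = 4.09878 s
t = 4.09878 s / 60.0 = 0.06831 min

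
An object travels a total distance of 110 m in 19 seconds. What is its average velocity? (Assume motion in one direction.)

v_avg = Δd / Δt = 110 / 19 = 5.79 m/s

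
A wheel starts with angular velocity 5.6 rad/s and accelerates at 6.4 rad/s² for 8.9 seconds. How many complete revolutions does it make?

θ = ω₀t + ½αt² = 5.6×8.9 + ½×6.4×8.9² = 303.312 rad
Total revolutions = θ/(2π) = 303.312/(2π) = 48.27
Complete revolutions = ⌊48.27⌋ = 48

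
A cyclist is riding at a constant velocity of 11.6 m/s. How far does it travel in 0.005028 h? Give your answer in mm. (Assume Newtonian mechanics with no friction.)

t = 0.005028 h × 3600.0 = 18.1008 s
d = v × t = 11.6 × 18.1008 = 209.969 m
d = 209.969 m / 0.001 = 210000 mm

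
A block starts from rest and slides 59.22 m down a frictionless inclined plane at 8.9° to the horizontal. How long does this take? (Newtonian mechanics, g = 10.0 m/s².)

a = g sin(θ) = 10.0 × sin(8.9°) = 1.5471 m/s²
t = √(2d/a) = √(2 × 59.22 / 1.5471) = 8.75 s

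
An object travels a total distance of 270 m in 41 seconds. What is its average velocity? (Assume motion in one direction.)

v_avg = Δd / Δt = 270 / 41 = 6.59 m/s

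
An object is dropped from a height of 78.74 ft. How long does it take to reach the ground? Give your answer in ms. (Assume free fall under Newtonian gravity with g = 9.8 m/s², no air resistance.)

h = 78.74 ft × 0.3048 = 24.0 m
t = √(2h/g) = √(2 × 24.0 / 9.8) = 2.21313 s
t = 2.21313 s / 0.001 = 2213 ms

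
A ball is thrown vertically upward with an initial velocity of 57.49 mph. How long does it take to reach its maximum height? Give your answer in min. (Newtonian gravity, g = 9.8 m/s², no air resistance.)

v₀ = 57.49 mph × 0.44704 = 25.7003 m/s
t_up = v₀ / g = 25.7003 / 9.8 = 2.62248 s
t_up = 2.62248 s / 60.0 = 0.04371 min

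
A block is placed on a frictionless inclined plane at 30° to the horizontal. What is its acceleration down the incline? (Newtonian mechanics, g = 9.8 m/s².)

a = g sin(θ) = 9.8 × sin(30°) = 9.8 × 0.5 = 4.9 m/s²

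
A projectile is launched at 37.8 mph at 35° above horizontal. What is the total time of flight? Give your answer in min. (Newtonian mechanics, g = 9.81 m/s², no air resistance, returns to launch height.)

v₀ = 37.8 mph × 0.44704 = 16.8981 m/s
T = 2 × v₀ × sin(θ) / g = 2 × 16.8981 × sin(35°) / 9.81 = 2 × 16.8981 × 0.573576 / 9.81 = 1.97601 s
T = 1.97601 s / 60.0 = 0.03293 min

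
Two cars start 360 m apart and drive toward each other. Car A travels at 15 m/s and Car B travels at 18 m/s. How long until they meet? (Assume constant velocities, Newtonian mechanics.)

Combined speed: v_combined = 15 + 18 = 33 m/s
Time to meet: t = d/v_combined = 360/33 = 10.91 s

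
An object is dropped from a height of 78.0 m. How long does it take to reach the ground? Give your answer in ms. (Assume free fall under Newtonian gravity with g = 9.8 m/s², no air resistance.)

t = √(2h/g) = √(2 × 78.0 / 9.8) = 3.98978 s
t = 3.98978 s / 0.001 = 3990 ms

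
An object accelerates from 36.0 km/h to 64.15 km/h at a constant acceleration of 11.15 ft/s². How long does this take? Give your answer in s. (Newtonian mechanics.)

v₀ = 36.0 km/h × 0.2777777777777778 = 10.0 m/s
v = 64.15 km/h × 0.2777777777777778 = 17.8194 m/s
a = 11.15 ft/s² × 0.3048 = 3.39852 m/s²
t = (v - v₀) / a = (17.8194 - 10.0) / 3.39852 = 2.301 s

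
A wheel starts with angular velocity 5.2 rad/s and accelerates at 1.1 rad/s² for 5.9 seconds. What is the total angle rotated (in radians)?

θ = ω₀t + ½αt² = 5.2×5.9 + ½×1.1×5.9² = 49.83 rad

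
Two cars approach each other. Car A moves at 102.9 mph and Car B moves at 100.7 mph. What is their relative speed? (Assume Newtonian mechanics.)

v_rel = v_A + v_B = 102.9 + 100.7 = 203.6 mph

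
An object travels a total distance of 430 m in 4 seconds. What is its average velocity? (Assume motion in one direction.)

v_avg = Δd / Δt = 430 / 4 = 107.5 m/s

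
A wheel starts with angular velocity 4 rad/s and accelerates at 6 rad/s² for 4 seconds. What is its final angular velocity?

ω = ω₀ + αt = 4 + 6 × 4 = 28 rad/s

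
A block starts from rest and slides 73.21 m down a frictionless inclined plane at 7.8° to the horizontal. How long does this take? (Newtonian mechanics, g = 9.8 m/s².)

a = g sin(θ) = 9.8 × sin(7.8°) = 1.33 m/s²
t = √(2d/a) = √(2 × 73.21 / 1.33) = 10.49 s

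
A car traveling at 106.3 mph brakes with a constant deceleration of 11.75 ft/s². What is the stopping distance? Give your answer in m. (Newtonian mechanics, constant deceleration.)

v₀ = 106.3 mph × 0.44704 = 47.5204 m/s
a = 11.75 ft/s² × 0.3048 = 3.5814 m/s²
d = v₀² / (2a) = 47.5204² / (2 × 3.5814) = 2258.19 / 7.1628 = 315.3 m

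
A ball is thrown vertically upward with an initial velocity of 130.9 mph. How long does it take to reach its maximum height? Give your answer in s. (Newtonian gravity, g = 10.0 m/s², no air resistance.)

v₀ = 130.9 mph × 0.44704 = 58.5175 m/s
t_up = v₀ / g = 58.5175 / 10.0 = 5.852 s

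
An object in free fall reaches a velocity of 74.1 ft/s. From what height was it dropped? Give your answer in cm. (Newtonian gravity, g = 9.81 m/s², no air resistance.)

v = 74.1 ft/s × 0.3048 = 22.5857 m/s
h = v² / (2g) = 22.5857² / (2 × 9.81) = 25.9997 m
h = 25.9997 m / 0.01 = 2600 cm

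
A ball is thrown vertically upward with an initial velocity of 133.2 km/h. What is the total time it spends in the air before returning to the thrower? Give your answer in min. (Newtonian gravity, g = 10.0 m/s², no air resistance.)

v₀ = 133.2 km/h × 0.2777777777777778 = 37.0 m/s
t_total = 2 × v₀ / g = 2 × 37.0 / 10.0 = 7.4 s
t_total = 7.4 s / 60.0 = 0.1233 min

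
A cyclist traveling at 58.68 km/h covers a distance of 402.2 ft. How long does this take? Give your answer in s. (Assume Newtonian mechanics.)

d = 402.2 ft × 0.3048 = 122.591 m
v = 58.68 km/h × 0.2777777777777778 = 16.3 m/s
t = d / v = 122.591 / 16.3 = 7.521 s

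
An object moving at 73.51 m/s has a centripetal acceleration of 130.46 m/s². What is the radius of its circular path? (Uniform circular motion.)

r = v²/a_c = 73.51²/130.46 = 41.42 m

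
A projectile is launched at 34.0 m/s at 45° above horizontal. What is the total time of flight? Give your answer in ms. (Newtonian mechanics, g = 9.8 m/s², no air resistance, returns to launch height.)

T = 2 × v₀ × sin(θ) / g = 2 × 34.0 × sin(45°) / 9.8 = 2 × 34.0 × 0.707107 / 9.8 = 4.90646 s
T = 4.90646 s / 0.001 = 4906 ms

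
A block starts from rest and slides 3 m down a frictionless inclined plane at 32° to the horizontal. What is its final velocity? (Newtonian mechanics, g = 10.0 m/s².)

a = g sin(θ) = 10.0 × sin(32°) = 5.2992 m/s²
v = √(2ad) = √(2 × 5.2992 × 3) = 5.64 m/s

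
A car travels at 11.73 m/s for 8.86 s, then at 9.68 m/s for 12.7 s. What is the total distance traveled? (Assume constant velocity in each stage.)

d₁ = v₁t₁ = 11.73 × 8.86 = 103.9278 m
d₂ = v₂t₂ = 9.68 × 12.7 = 122.936 m
d_total = 103.9278 + 122.936 = 226.86 m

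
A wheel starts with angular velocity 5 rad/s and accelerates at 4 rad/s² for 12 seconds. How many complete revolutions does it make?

θ = ω₀t + ½αt² = 5×12 + ½×4×12² = 348.0 rad
Total revolutions = θ/(2π) = 348.0/(2π) = 55.39
Complete revolutions = ⌊55.39⌋ = 55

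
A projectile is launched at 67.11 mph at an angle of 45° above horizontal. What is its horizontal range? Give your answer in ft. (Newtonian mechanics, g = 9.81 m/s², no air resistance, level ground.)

v₀ = 67.11 mph × 0.44704 = 30.0009 m/s
R = v₀² × sin(2θ) / g = 30.0009² × sin(2 × 45°) / 9.81 = 900.054 × 1.0 / 9.81 = 91.7486 m
R = 91.7486 m / 0.3048 = 301.0 ft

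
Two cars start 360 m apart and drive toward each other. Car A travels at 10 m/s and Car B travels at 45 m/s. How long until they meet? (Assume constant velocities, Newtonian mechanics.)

Combined speed: v_combined = 10 + 45 = 55 m/s
Time to meet: t = d/v_combined = 360/55 = 6.55 s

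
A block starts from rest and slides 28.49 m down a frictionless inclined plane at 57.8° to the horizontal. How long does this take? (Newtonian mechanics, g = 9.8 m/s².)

a = g sin(θ) = 9.8 × sin(57.8°) = 8.2927 m/s²
t = √(2d/a) = √(2 × 28.49 / 8.2927) = 2.62 s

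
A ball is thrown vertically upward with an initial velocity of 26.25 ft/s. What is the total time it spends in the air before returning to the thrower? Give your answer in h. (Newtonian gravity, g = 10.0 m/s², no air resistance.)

v₀ = 26.25 ft/s × 0.3048 = 8.001 m/s
t_total = 2 × v₀ / g = 2 × 8.001 / 10.0 = 1.6002 s
t_total = 1.6002 s / 3600.0 = 0.0004445 h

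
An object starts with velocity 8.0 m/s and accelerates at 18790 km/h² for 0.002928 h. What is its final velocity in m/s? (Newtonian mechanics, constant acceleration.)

a = 18790 km/h² × 7.716049382716049e-05 = 1.44985 m/s²
t = 0.002928 h × 3600.0 = 10.5408 s
v = v₀ + a × t = 8.0 + 1.44985 × 10.5408 = 23.28 m/s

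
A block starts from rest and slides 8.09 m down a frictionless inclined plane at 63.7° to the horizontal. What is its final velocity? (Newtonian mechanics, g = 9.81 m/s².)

a = g sin(θ) = 9.81 × sin(63.7°) = 8.7945 m/s²
v = √(2ad) = √(2 × 8.7945 × 8.09) = 11.93 m/s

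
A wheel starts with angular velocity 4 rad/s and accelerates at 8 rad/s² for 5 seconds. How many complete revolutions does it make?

θ = ω₀t + ½αt² = 4×5 + ½×8×5² = 120.0 rad
Total revolutions = θ/(2π) = 120.0/(2π) = 19.1
Complete revolutions = ⌊19.1⌋ = 19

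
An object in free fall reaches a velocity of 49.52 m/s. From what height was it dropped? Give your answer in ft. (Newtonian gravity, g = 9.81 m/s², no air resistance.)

h = v² / (2g) = 49.52² / (2 × 9.81) = 124.986 m
h = 124.986 m / 0.3048 = 410.1 ft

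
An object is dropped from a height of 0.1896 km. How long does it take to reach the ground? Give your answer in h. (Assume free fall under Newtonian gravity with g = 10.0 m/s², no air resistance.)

h = 0.1896 km × 1000.0 = 189.6 m
t = √(2h/g) = √(2 × 189.6 / 10.0) = 6.15792 s
t = 6.15792 s / 3600.0 = 0.001711 h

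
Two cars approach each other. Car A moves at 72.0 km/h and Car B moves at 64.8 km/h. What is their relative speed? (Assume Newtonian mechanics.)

v_rel = v_A + v_B = 72.0 + 64.8 = 136.8 km/h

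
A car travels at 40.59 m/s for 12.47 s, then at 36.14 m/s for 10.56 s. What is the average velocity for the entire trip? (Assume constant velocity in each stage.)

d₁ = v₁t₁ = 40.59 × 12.47 = 506.1573 m
d₂ = v₂t₂ = 36.14 × 10.56 = 381.6384 m
d_total = 887.7957 m, t_total = 23.03 s
v_avg = d_total/t_total = 887.7957/23.03 = 38.55 m/s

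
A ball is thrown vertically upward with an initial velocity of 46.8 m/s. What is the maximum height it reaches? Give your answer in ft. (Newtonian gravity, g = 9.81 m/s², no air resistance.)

h_max = v₀² / (2g) = 46.8² / (2 × 9.81) = 2190.24 / 19.62 = 111.63303 m
h_max = 111.63303 m / 0.3048 = 366.3 ft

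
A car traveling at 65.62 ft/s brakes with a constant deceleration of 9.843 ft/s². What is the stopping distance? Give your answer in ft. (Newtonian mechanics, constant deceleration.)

v₀ = 65.62 ft/s × 0.3048 = 20.001 m/s
a = 9.843 ft/s² × 0.3048 = 3.00015 m/s²
d = v₀² / (2a) = 20.001² / (2 × 3.00015) = 400.04 / 6.0003 = 66.67 m
d = 66.67 m / 0.3048 = 218.7 ft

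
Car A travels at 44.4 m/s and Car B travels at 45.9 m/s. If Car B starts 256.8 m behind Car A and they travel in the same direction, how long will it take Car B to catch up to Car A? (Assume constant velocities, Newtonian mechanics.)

Relative speed: v_rel = 45.9 - 44.4 = 1.5 m/s
Time to catch: t = d₀/v_rel = 256.8/1.5 = 171.2 s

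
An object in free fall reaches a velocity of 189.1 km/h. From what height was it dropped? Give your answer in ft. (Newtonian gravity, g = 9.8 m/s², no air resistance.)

v = 189.1 km/h × 0.2777777777777778 = 52.5278 m/s
h = v² / (2g) = 52.5278² / (2 × 9.8) = 140.774 m
h = 140.774 m / 0.3048 = 461.9 ft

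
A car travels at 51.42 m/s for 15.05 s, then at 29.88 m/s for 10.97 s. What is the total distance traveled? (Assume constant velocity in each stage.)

d₁ = v₁t₁ = 51.42 × 15.05 = 773.871 m
d₂ = v₂t₂ = 29.88 × 10.97 = 327.7836 m
d_total = 773.871 + 327.7836 = 1101.65 m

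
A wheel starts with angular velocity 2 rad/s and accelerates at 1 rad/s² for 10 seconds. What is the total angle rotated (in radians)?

θ = ω₀t + ½αt² = 2×10 + ½×1×10² = 70.0 rad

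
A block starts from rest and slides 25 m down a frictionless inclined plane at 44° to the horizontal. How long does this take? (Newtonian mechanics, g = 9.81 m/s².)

a = g sin(θ) = 9.81 × sin(44°) = 6.8146 m/s²
t = √(2d/a) = √(2 × 25 / 6.8146) = 2.71 s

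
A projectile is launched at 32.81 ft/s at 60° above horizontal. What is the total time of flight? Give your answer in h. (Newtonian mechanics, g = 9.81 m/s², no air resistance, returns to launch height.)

v₀ = 32.81 ft/s × 0.3048 = 10.0005 m/s
T = 2 × v₀ × sin(θ) / g = 2 × 10.0005 × sin(60°) / 9.81 = 2 × 10.0005 × 0.866025 / 9.81 = 1.76568 s
T = 1.76568 s / 3600.0 = 0.0004905 h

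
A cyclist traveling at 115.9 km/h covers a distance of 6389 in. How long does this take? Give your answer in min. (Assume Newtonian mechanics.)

d = 6389 in × 0.0254 = 162.281 m
v = 115.9 km/h × 0.2777777777777778 = 32.1944 m/s
t = d / v = 162.281 / 32.1944 = 5.04066 s
t = 5.04066 s / 60.0 = 0.08401 min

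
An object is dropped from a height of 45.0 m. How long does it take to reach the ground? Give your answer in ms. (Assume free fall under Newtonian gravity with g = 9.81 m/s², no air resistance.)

t = √(2h/g) = √(2 × 45.0 / 9.81) = 3.02891 s
t = 3.02891 s / 0.001 = 3029 ms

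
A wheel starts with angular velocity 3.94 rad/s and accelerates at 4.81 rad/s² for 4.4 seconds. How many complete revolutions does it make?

θ = ω₀t + ½αt² = 3.94×4.4 + ½×4.81×4.4² = 63.8968 rad
Total revolutions = θ/(2π) = 63.8968/(2π) = 10.17
Complete revolutions = ⌊10.17⌋ = 10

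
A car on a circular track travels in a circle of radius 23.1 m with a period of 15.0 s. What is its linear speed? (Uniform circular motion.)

v = 2πr/T = 2π×23.1/15.0 = 9.68 m/s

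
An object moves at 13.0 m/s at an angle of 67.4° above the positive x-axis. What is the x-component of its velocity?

vₓ = v cos(θ) = 13.0 × cos(67.4°) = 5.0 m/s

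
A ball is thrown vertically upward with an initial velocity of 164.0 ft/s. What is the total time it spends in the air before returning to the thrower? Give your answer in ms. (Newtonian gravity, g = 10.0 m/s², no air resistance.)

v₀ = 164.0 ft/s × 0.3048 = 49.9872 m/s
t_total = 2 × v₀ / g = 2 × 49.9872 / 10.0 = 9.99744 s
t_total = 9.99744 s / 0.001 = 9997 ms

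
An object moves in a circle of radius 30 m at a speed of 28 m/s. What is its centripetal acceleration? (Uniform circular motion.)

a_c = v²/r = 28²/30 = 784/30 = 26.13 m/s²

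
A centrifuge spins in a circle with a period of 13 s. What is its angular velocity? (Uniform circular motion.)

ω = 2π/T = 2π/13 = 0.4833 rad/s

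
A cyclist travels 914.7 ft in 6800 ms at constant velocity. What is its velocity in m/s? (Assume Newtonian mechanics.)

d = 914.7 ft × 0.3048 = 278.801 m
t = 6800 ms × 0.001 = 6.8 s
v = d / t = 278.801 / 6.8 = 41.0 m/s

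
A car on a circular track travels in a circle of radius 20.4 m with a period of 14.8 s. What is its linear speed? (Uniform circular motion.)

v = 2πr/T = 2π×20.4/14.8 = 8.66 m/s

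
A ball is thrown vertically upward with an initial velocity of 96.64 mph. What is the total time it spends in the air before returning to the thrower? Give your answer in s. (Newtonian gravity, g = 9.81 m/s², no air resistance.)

v₀ = 96.64 mph × 0.44704 = 43.2019 m/s
t_total = 2 × v₀ / g = 2 × 43.2019 / 9.81 = 8.808 s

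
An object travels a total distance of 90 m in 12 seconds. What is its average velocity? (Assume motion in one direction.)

v_avg = Δd / Δt = 90 / 12 = 7.5 m/s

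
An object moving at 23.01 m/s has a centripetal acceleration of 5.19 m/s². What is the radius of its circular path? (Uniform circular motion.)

r = v²/a_c = 23.01²/5.19 = 102.02 m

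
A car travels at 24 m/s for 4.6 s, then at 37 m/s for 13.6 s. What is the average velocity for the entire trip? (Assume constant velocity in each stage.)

d₁ = v₁t₁ = 24 × 4.6 = 110.4 m
d₂ = v₂t₂ = 37 × 13.6 = 503.2 m
d_total = 613.6 m, t_total = 18.2 s
v_avg = d_total/t_total = 613.6/18.2 = 33.71 m/s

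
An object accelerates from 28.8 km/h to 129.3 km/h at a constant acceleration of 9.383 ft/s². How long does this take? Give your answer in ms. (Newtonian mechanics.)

v₀ = 28.8 km/h × 0.2777777777777778 = 8.0 m/s
v = 129.3 km/h × 0.2777777777777778 = 35.9167 m/s
a = 9.383 ft/s² × 0.3048 = 2.85994 m/s²
t = (v - v₀) / a = (35.9167 - 8.0) / 2.85994 = 9.76129 s
t = 9.76129 s / 0.001 = 9761 ms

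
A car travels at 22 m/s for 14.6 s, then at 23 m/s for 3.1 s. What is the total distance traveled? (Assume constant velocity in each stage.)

d₁ = v₁t₁ = 22 × 14.6 = 321.2 m
d₂ = v₂t₂ = 23 × 3.1 = 71.3 m
d_total = 321.2 + 71.3 = 392.5 m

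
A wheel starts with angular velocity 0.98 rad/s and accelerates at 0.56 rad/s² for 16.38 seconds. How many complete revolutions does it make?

θ = ω₀t + ½αt² = 0.98×16.38 + ½×0.56×16.38² = 91.177632 rad
Total revolutions = θ/(2π) = 91.177632/(2π) = 14.51
Complete revolutions = ⌊14.51⌋ = 14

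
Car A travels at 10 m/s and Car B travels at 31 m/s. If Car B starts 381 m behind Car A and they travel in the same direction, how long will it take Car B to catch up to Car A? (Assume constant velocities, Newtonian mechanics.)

Relative speed: v_rel = 31 - 10 = 21 m/s
Time to catch: t = d₀/v_rel = 381/21 = 18.14 s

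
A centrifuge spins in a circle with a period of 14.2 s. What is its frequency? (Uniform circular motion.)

f = 1/T = 1/14.2 = 0.0704 Hz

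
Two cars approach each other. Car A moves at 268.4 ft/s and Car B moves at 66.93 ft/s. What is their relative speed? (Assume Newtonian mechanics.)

v_rel = v_A + v_B = 268.4 + 66.93 = 335.33 ft/s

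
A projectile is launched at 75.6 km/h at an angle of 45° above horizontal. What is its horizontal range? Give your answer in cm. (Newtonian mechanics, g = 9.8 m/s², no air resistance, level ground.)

v₀ = 75.6 km/h × 0.2777777777777778 = 21.0 m/s
R = v₀² × sin(2θ) / g = 21.0² × sin(2 × 45°) / 9.8 = 441.0 × 1.0 / 9.8 = 45.0 m
R = 45.0 m / 0.01 = 4500 cm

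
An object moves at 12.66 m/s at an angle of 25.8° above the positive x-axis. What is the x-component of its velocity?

vₓ = v cos(θ) = 12.66 × cos(25.8°) = 11.4 m/s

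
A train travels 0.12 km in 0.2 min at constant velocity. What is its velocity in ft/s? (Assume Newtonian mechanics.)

d = 0.12 km × 1000.0 = 120.0 m
t = 0.2 min × 60.0 = 12.0 s
v = d / t = 120.0 / 12.0 = 10.0 m/s
v = 10.0 m/s / 0.3048 = 32.81 ft/s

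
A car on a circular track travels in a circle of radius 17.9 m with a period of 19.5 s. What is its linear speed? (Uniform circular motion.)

v = 2πr/T = 2π×17.9/19.5 = 5.77 m/s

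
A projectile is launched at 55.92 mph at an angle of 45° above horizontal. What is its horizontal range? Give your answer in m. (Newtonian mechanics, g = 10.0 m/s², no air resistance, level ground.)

v₀ = 55.92 mph × 0.44704 = 24.9985 m/s
R = v₀² × sin(2θ) / g = 24.9985² × sin(2 × 45°) / 10.0 = 624.925 × 1.0 / 10.0 = 62.49 m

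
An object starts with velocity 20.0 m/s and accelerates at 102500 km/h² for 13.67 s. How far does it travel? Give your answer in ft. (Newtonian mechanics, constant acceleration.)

a = 102500 km/h² × 7.716049382716049e-05 = 7.90895 m/s²
d = v₀ × t + ½ × a × t² = 20.0 × 13.67 + 0.5 × 7.90895 × 13.67² = 1012.37 m
d = 1012.37 m / 0.3048 = 3321 ft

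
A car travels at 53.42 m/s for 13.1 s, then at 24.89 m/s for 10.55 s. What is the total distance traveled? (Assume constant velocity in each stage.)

d₁ = v₁t₁ = 53.42 × 13.1 = 699.802 m
d₂ = v₂t₂ = 24.89 × 10.55 = 262.5895 m
d_total = 699.802 + 262.5895 = 962.39 m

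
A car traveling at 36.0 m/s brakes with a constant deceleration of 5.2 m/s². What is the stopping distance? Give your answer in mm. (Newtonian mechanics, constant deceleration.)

d = v₀² / (2a) = 36.0² / (2 × 5.2) = 1296.0 / 10.4 = 124.615 m
d = 124.615 m / 0.001 = 124600 mm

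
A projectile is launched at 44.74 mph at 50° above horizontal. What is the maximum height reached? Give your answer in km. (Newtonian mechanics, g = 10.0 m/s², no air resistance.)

v₀ = 44.74 mph × 0.44704 = 20.0006 m/s
H = v₀² × sin²(θ) / (2g) = 20.0006² × sin(50°)² / (2 × 10.0) = 400.024 × 0.586824 / 20.0 = 11.7372 m
H = 11.7372 m / 1000.0 = 0.01174 km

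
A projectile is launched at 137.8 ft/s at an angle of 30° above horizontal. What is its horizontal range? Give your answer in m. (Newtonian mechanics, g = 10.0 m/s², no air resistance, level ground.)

v₀ = 137.8 ft/s × 0.3048 = 42.0014 m/s
R = v₀² × sin(2θ) / g = 42.0014² × sin(2 × 30°) / 10.0 = 1764.12 × 0.866025 / 10.0 = 152.8 m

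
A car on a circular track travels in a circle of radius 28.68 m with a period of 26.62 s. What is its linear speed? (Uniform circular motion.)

v = 2πr/T = 2π×28.68/26.62 = 6.77 m/s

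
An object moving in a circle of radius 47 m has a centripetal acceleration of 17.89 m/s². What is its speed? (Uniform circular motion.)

v = √(a_c × r) = √(17.89 × 47) = 29.0 m/s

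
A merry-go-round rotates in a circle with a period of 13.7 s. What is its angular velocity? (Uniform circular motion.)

ω = 2π/T = 2π/13.7 = 0.4586 rad/s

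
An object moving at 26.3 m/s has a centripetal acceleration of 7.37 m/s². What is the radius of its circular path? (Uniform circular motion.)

r = v²/a_c = 26.3²/7.37 = 93.85 m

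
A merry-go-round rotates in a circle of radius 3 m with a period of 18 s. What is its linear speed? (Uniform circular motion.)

v = 2πr/T = 2π×3/18 = 1.05 m/s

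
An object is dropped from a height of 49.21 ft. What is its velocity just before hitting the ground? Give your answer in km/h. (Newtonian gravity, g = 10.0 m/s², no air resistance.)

h = 49.21 ft × 0.3048 = 14.9992 m
v = √(2gh) = √(2 × 10.0 × 14.9992) = 17.32 m/s
v = 17.32 m/s / 0.2777777777777778 = 62.35 km/h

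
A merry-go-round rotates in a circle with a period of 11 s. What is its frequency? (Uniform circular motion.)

f = 1/T = 1/11 = 0.0909 Hz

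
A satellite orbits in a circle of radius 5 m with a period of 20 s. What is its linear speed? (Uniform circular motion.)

v = 2πr/T = 2π×5/20 = 1.57 m/s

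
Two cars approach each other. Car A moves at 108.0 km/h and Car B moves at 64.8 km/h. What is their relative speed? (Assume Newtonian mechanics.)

v_rel = v_A + v_B = 108.0 + 64.8 = 172.8 km/h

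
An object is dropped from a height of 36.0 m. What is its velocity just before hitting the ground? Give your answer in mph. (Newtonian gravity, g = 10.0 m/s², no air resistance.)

v = √(2gh) = √(2 × 10.0 × 36.0) = 26.8328 m/s
v = 26.8328 m/s / 0.44704 = 60.02 mph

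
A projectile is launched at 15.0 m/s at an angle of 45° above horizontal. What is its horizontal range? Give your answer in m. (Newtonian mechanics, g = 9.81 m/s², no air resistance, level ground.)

R = v₀² × sin(2θ) / g = 15.0² × sin(2 × 45°) / 9.81 = 225.0 × 1.0 / 9.81 = 22.94 m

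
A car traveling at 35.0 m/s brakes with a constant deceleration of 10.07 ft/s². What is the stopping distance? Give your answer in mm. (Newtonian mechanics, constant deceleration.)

a = 10.07 ft/s² × 0.3048 = 3.06934 m/s²
d = v₀² / (2a) = 35.0² / (2 × 3.06934) = 1225.0 / 6.13868 = 199.554 m
d = 199.554 m / 0.001 = 199600 mm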